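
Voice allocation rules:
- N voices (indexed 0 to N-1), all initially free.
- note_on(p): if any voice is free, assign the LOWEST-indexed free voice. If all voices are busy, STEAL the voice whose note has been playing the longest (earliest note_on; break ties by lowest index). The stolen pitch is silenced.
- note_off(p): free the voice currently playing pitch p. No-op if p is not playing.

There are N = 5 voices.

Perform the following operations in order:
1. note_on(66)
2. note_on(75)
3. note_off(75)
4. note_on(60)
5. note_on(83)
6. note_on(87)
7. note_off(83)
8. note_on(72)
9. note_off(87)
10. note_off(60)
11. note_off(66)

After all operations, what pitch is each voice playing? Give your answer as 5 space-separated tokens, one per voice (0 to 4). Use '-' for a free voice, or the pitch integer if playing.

Answer: - - 72 - -

Derivation:
Op 1: note_on(66): voice 0 is free -> assigned | voices=[66 - - - -]
Op 2: note_on(75): voice 1 is free -> assigned | voices=[66 75 - - -]
Op 3: note_off(75): free voice 1 | voices=[66 - - - -]
Op 4: note_on(60): voice 1 is free -> assigned | voices=[66 60 - - -]
Op 5: note_on(83): voice 2 is free -> assigned | voices=[66 60 83 - -]
Op 6: note_on(87): voice 3 is free -> assigned | voices=[66 60 83 87 -]
Op 7: note_off(83): free voice 2 | voices=[66 60 - 87 -]
Op 8: note_on(72): voice 2 is free -> assigned | voices=[66 60 72 87 -]
Op 9: note_off(87): free voice 3 | voices=[66 60 72 - -]
Op 10: note_off(60): free voice 1 | voices=[66 - 72 - -]
Op 11: note_off(66): free voice 0 | voices=[- - 72 - -]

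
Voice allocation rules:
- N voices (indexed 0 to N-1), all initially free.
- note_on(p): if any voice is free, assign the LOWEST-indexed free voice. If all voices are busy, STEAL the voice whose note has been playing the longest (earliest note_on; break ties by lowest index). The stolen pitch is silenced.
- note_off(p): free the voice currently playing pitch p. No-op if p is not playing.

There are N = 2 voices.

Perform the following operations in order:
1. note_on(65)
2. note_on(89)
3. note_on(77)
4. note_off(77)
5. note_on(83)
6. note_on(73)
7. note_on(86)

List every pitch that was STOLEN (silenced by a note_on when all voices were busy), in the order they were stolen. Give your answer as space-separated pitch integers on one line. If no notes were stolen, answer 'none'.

Op 1: note_on(65): voice 0 is free -> assigned | voices=[65 -]
Op 2: note_on(89): voice 1 is free -> assigned | voices=[65 89]
Op 3: note_on(77): all voices busy, STEAL voice 0 (pitch 65, oldest) -> assign | voices=[77 89]
Op 4: note_off(77): free voice 0 | voices=[- 89]
Op 5: note_on(83): voice 0 is free -> assigned | voices=[83 89]
Op 6: note_on(73): all voices busy, STEAL voice 1 (pitch 89, oldest) -> assign | voices=[83 73]
Op 7: note_on(86): all voices busy, STEAL voice 0 (pitch 83, oldest) -> assign | voices=[86 73]

Answer: 65 89 83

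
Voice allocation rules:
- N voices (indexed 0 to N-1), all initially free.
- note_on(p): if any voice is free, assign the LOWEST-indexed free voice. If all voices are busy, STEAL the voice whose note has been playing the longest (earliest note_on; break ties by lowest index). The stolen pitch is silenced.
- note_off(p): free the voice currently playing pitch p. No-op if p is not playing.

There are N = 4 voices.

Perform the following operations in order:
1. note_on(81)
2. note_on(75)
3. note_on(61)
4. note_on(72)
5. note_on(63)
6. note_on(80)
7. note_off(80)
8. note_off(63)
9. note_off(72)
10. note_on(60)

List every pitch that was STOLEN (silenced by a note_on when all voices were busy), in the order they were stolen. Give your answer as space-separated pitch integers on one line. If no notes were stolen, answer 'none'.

Answer: 81 75

Derivation:
Op 1: note_on(81): voice 0 is free -> assigned | voices=[81 - - -]
Op 2: note_on(75): voice 1 is free -> assigned | voices=[81 75 - -]
Op 3: note_on(61): voice 2 is free -> assigned | voices=[81 75 61 -]
Op 4: note_on(72): voice 3 is free -> assigned | voices=[81 75 61 72]
Op 5: note_on(63): all voices busy, STEAL voice 0 (pitch 81, oldest) -> assign | voices=[63 75 61 72]
Op 6: note_on(80): all voices busy, STEAL voice 1 (pitch 75, oldest) -> assign | voices=[63 80 61 72]
Op 7: note_off(80): free voice 1 | voices=[63 - 61 72]
Op 8: note_off(63): free voice 0 | voices=[- - 61 72]
Op 9: note_off(72): free voice 3 | voices=[- - 61 -]
Op 10: note_on(60): voice 0 is free -> assigned | voices=[60 - 61 -]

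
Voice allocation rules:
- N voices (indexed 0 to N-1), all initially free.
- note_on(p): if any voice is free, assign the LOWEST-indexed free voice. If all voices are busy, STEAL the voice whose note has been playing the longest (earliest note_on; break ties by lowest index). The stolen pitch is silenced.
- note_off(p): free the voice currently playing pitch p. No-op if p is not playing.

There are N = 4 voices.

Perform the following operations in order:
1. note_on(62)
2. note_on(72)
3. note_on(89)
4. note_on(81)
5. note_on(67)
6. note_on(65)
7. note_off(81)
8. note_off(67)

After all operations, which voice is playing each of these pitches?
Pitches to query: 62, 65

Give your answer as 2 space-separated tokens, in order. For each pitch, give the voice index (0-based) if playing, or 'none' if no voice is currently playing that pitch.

Op 1: note_on(62): voice 0 is free -> assigned | voices=[62 - - -]
Op 2: note_on(72): voice 1 is free -> assigned | voices=[62 72 - -]
Op 3: note_on(89): voice 2 is free -> assigned | voices=[62 72 89 -]
Op 4: note_on(81): voice 3 is free -> assigned | voices=[62 72 89 81]
Op 5: note_on(67): all voices busy, STEAL voice 0 (pitch 62, oldest) -> assign | voices=[67 72 89 81]
Op 6: note_on(65): all voices busy, STEAL voice 1 (pitch 72, oldest) -> assign | voices=[67 65 89 81]
Op 7: note_off(81): free voice 3 | voices=[67 65 89 -]
Op 8: note_off(67): free voice 0 | voices=[- 65 89 -]

Answer: none 1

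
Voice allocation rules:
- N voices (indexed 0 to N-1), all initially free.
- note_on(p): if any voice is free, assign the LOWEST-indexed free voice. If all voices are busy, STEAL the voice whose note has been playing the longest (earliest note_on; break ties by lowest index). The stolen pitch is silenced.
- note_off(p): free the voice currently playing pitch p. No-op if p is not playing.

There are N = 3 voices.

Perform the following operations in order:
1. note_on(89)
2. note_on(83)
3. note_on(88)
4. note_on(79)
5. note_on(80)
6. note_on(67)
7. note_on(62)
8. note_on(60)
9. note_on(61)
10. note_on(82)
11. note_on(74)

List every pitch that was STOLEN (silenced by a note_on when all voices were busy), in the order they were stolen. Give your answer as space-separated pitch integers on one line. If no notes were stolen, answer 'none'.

Answer: 89 83 88 79 80 67 62 60

Derivation:
Op 1: note_on(89): voice 0 is free -> assigned | voices=[89 - -]
Op 2: note_on(83): voice 1 is free -> assigned | voices=[89 83 -]
Op 3: note_on(88): voice 2 is free -> assigned | voices=[89 83 88]
Op 4: note_on(79): all voices busy, STEAL voice 0 (pitch 89, oldest) -> assign | voices=[79 83 88]
Op 5: note_on(80): all voices busy, STEAL voice 1 (pitch 83, oldest) -> assign | voices=[79 80 88]
Op 6: note_on(67): all voices busy, STEAL voice 2 (pitch 88, oldest) -> assign | voices=[79 80 67]
Op 7: note_on(62): all voices busy, STEAL voice 0 (pitch 79, oldest) -> assign | voices=[62 80 67]
Op 8: note_on(60): all voices busy, STEAL voice 1 (pitch 80, oldest) -> assign | voices=[62 60 67]
Op 9: note_on(61): all voices busy, STEAL voice 2 (pitch 67, oldest) -> assign | voices=[62 60 61]
Op 10: note_on(82): all voices busy, STEAL voice 0 (pitch 62, oldest) -> assign | voices=[82 60 61]
Op 11: note_on(74): all voices busy, STEAL voice 1 (pitch 60, oldest) -> assign | voices=[82 74 61]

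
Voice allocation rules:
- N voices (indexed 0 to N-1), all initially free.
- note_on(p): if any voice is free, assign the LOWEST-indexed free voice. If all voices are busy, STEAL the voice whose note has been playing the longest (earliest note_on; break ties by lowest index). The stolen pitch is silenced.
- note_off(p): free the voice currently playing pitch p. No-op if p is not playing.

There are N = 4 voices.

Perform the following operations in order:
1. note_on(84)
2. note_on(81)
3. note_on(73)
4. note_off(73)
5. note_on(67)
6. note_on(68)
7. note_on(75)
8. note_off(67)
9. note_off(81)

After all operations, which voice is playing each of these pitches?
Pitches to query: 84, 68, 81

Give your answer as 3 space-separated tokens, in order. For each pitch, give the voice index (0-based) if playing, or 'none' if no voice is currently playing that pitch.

Answer: none 3 none

Derivation:
Op 1: note_on(84): voice 0 is free -> assigned | voices=[84 - - -]
Op 2: note_on(81): voice 1 is free -> assigned | voices=[84 81 - -]
Op 3: note_on(73): voice 2 is free -> assigned | voices=[84 81 73 -]
Op 4: note_off(73): free voice 2 | voices=[84 81 - -]
Op 5: note_on(67): voice 2 is free -> assigned | voices=[84 81 67 -]
Op 6: note_on(68): voice 3 is free -> assigned | voices=[84 81 67 68]
Op 7: note_on(75): all voices busy, STEAL voice 0 (pitch 84, oldest) -> assign | voices=[75 81 67 68]
Op 8: note_off(67): free voice 2 | voices=[75 81 - 68]
Op 9: note_off(81): free voice 1 | voices=[75 - - 68]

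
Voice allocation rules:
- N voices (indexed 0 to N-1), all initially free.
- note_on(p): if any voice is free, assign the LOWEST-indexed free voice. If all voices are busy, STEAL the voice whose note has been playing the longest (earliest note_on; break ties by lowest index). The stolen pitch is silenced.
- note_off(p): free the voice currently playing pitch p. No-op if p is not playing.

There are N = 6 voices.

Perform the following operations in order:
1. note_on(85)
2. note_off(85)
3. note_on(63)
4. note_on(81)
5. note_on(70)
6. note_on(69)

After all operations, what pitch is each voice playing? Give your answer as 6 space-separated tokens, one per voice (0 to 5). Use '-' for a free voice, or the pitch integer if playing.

Op 1: note_on(85): voice 0 is free -> assigned | voices=[85 - - - - -]
Op 2: note_off(85): free voice 0 | voices=[- - - - - -]
Op 3: note_on(63): voice 0 is free -> assigned | voices=[63 - - - - -]
Op 4: note_on(81): voice 1 is free -> assigned | voices=[63 81 - - - -]
Op 5: note_on(70): voice 2 is free -> assigned | voices=[63 81 70 - - -]
Op 6: note_on(69): voice 3 is free -> assigned | voices=[63 81 70 69 - -]

Answer: 63 81 70 69 - -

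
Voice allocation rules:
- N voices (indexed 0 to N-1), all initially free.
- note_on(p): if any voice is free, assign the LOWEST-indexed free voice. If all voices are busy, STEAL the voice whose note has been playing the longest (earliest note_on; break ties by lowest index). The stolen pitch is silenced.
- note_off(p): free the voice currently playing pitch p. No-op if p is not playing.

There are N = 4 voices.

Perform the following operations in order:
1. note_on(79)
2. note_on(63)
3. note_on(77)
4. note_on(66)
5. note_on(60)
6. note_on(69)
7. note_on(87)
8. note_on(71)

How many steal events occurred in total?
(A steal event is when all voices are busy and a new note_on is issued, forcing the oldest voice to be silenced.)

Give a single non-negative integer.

Answer: 4

Derivation:
Op 1: note_on(79): voice 0 is free -> assigned | voices=[79 - - -]
Op 2: note_on(63): voice 1 is free -> assigned | voices=[79 63 - -]
Op 3: note_on(77): voice 2 is free -> assigned | voices=[79 63 77 -]
Op 4: note_on(66): voice 3 is free -> assigned | voices=[79 63 77 66]
Op 5: note_on(60): all voices busy, STEAL voice 0 (pitch 79, oldest) -> assign | voices=[60 63 77 66]
Op 6: note_on(69): all voices busy, STEAL voice 1 (pitch 63, oldest) -> assign | voices=[60 69 77 66]
Op 7: note_on(87): all voices busy, STEAL voice 2 (pitch 77, oldest) -> assign | voices=[60 69 87 66]
Op 8: note_on(71): all voices busy, STEAL voice 3 (pitch 66, oldest) -> assign | voices=[60 69 87 71]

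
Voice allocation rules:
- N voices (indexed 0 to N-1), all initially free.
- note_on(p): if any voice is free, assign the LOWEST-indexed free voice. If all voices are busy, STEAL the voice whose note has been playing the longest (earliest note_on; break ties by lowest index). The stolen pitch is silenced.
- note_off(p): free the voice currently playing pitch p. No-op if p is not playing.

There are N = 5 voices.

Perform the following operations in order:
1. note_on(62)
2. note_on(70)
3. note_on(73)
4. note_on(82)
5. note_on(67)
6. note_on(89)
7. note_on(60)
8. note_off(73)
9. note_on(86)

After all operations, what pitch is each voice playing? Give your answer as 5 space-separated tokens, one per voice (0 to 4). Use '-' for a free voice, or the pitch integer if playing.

Answer: 89 60 86 82 67

Derivation:
Op 1: note_on(62): voice 0 is free -> assigned | voices=[62 - - - -]
Op 2: note_on(70): voice 1 is free -> assigned | voices=[62 70 - - -]
Op 3: note_on(73): voice 2 is free -> assigned | voices=[62 70 73 - -]
Op 4: note_on(82): voice 3 is free -> assigned | voices=[62 70 73 82 -]
Op 5: note_on(67): voice 4 is free -> assigned | voices=[62 70 73 82 67]
Op 6: note_on(89): all voices busy, STEAL voice 0 (pitch 62, oldest) -> assign | voices=[89 70 73 82 67]
Op 7: note_on(60): all voices busy, STEAL voice 1 (pitch 70, oldest) -> assign | voices=[89 60 73 82 67]
Op 8: note_off(73): free voice 2 | voices=[89 60 - 82 67]
Op 9: note_on(86): voice 2 is free -> assigned | voices=[89 60 86 82 67]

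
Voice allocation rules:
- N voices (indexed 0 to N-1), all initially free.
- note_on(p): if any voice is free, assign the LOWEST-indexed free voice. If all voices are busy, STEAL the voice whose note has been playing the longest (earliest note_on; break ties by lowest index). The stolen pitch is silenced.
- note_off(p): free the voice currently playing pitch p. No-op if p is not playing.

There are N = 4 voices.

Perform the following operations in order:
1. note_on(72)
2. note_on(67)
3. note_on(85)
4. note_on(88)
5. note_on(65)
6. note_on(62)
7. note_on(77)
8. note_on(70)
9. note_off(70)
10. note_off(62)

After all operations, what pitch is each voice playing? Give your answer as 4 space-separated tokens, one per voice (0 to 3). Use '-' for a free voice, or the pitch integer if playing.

Op 1: note_on(72): voice 0 is free -> assigned | voices=[72 - - -]
Op 2: note_on(67): voice 1 is free -> assigned | voices=[72 67 - -]
Op 3: note_on(85): voice 2 is free -> assigned | voices=[72 67 85 -]
Op 4: note_on(88): voice 3 is free -> assigned | voices=[72 67 85 88]
Op 5: note_on(65): all voices busy, STEAL voice 0 (pitch 72, oldest) -> assign | voices=[65 67 85 88]
Op 6: note_on(62): all voices busy, STEAL voice 1 (pitch 67, oldest) -> assign | voices=[65 62 85 88]
Op 7: note_on(77): all voices busy, STEAL voice 2 (pitch 85, oldest) -> assign | voices=[65 62 77 88]
Op 8: note_on(70): all voices busy, STEAL voice 3 (pitch 88, oldest) -> assign | voices=[65 62 77 70]
Op 9: note_off(70): free voice 3 | voices=[65 62 77 -]
Op 10: note_off(62): free voice 1 | voices=[65 - 77 -]

Answer: 65 - 77 -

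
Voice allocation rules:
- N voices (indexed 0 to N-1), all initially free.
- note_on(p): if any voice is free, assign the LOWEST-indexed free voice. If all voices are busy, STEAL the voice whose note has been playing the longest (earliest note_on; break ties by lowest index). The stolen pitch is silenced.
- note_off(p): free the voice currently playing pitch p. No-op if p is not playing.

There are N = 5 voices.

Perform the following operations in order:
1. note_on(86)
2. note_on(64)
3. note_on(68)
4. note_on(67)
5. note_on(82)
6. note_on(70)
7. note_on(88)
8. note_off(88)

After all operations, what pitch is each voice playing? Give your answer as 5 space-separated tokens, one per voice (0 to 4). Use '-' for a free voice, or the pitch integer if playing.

Answer: 70 - 68 67 82

Derivation:
Op 1: note_on(86): voice 0 is free -> assigned | voices=[86 - - - -]
Op 2: note_on(64): voice 1 is free -> assigned | voices=[86 64 - - -]
Op 3: note_on(68): voice 2 is free -> assigned | voices=[86 64 68 - -]
Op 4: note_on(67): voice 3 is free -> assigned | voices=[86 64 68 67 -]
Op 5: note_on(82): voice 4 is free -> assigned | voices=[86 64 68 67 82]
Op 6: note_on(70): all voices busy, STEAL voice 0 (pitch 86, oldest) -> assign | voices=[70 64 68 67 82]
Op 7: note_on(88): all voices busy, STEAL voice 1 (pitch 64, oldest) -> assign | voices=[70 88 68 67 82]
Op 8: note_off(88): free voice 1 | voices=[70 - 68 67 82]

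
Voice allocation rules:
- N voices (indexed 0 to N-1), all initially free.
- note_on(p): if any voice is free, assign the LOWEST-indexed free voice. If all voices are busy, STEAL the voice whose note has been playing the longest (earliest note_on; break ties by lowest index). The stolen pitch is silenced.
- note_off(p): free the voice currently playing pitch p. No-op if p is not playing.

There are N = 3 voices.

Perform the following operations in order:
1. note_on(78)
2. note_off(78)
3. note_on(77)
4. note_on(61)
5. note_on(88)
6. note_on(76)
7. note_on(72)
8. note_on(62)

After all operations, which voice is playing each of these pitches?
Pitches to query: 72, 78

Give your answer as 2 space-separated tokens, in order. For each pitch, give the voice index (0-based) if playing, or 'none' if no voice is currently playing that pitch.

Answer: 1 none

Derivation:
Op 1: note_on(78): voice 0 is free -> assigned | voices=[78 - -]
Op 2: note_off(78): free voice 0 | voices=[- - -]
Op 3: note_on(77): voice 0 is free -> assigned | voices=[77 - -]
Op 4: note_on(61): voice 1 is free -> assigned | voices=[77 61 -]
Op 5: note_on(88): voice 2 is free -> assigned | voices=[77 61 88]
Op 6: note_on(76): all voices busy, STEAL voice 0 (pitch 77, oldest) -> assign | voices=[76 61 88]
Op 7: note_on(72): all voices busy, STEAL voice 1 (pitch 61, oldest) -> assign | voices=[76 72 88]
Op 8: note_on(62): all voices busy, STEAL voice 2 (pitch 88, oldest) -> assign | voices=[76 72 62]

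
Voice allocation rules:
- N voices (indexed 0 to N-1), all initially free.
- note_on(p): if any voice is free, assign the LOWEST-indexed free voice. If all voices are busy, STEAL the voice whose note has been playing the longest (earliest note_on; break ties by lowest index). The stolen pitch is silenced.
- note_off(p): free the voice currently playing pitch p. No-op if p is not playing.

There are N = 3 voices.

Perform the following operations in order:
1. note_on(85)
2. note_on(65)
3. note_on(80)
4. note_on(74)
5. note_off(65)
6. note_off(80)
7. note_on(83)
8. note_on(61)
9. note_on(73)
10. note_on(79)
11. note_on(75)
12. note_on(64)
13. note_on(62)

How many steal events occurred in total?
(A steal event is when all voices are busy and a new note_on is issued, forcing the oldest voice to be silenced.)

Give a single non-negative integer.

Answer: 6

Derivation:
Op 1: note_on(85): voice 0 is free -> assigned | voices=[85 - -]
Op 2: note_on(65): voice 1 is free -> assigned | voices=[85 65 -]
Op 3: note_on(80): voice 2 is free -> assigned | voices=[85 65 80]
Op 4: note_on(74): all voices busy, STEAL voice 0 (pitch 85, oldest) -> assign | voices=[74 65 80]
Op 5: note_off(65): free voice 1 | voices=[74 - 80]
Op 6: note_off(80): free voice 2 | voices=[74 - -]
Op 7: note_on(83): voice 1 is free -> assigned | voices=[74 83 -]
Op 8: note_on(61): voice 2 is free -> assigned | voices=[74 83 61]
Op 9: note_on(73): all voices busy, STEAL voice 0 (pitch 74, oldest) -> assign | voices=[73 83 61]
Op 10: note_on(79): all voices busy, STEAL voice 1 (pitch 83, oldest) -> assign | voices=[73 79 61]
Op 11: note_on(75): all voices busy, STEAL voice 2 (pitch 61, oldest) -> assign | voices=[73 79 75]
Op 12: note_on(64): all voices busy, STEAL voice 0 (pitch 73, oldest) -> assign | voices=[64 79 75]
Op 13: note_on(62): all voices busy, STEAL voice 1 (pitch 79, oldest) -> assign | voices=[64 62 75]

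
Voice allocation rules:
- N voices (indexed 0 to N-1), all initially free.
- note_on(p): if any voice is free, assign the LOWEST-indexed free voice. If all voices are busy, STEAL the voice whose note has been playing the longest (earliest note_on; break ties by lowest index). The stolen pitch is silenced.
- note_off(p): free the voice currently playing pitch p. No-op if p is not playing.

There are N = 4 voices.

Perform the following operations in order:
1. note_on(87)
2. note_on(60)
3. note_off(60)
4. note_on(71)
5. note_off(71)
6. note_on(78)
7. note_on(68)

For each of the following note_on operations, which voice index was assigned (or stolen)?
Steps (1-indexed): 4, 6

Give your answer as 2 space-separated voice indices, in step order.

Answer: 1 1

Derivation:
Op 1: note_on(87): voice 0 is free -> assigned | voices=[87 - - -]
Op 2: note_on(60): voice 1 is free -> assigned | voices=[87 60 - -]
Op 3: note_off(60): free voice 1 | voices=[87 - - -]
Op 4: note_on(71): voice 1 is free -> assigned | voices=[87 71 - -]
Op 5: note_off(71): free voice 1 | voices=[87 - - -]
Op 6: note_on(78): voice 1 is free -> assigned | voices=[87 78 - -]
Op 7: note_on(68): voice 2 is free -> assigned | voices=[87 78 68 -]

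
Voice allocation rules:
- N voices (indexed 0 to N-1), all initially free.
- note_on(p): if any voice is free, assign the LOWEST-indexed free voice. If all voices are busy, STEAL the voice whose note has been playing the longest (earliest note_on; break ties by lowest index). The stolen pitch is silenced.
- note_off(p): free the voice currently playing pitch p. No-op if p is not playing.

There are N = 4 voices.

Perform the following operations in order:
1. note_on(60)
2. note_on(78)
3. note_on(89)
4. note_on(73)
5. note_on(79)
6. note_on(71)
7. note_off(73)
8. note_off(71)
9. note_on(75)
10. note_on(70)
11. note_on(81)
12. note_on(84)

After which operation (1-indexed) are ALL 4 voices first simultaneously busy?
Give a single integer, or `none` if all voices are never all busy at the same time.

Answer: 4

Derivation:
Op 1: note_on(60): voice 0 is free -> assigned | voices=[60 - - -]
Op 2: note_on(78): voice 1 is free -> assigned | voices=[60 78 - -]
Op 3: note_on(89): voice 2 is free -> assigned | voices=[60 78 89 -]
Op 4: note_on(73): voice 3 is free -> assigned | voices=[60 78 89 73]
Op 5: note_on(79): all voices busy, STEAL voice 0 (pitch 60, oldest) -> assign | voices=[79 78 89 73]
Op 6: note_on(71): all voices busy, STEAL voice 1 (pitch 78, oldest) -> assign | voices=[79 71 89 73]
Op 7: note_off(73): free voice 3 | voices=[79 71 89 -]
Op 8: note_off(71): free voice 1 | voices=[79 - 89 -]
Op 9: note_on(75): voice 1 is free -> assigned | voices=[79 75 89 -]
Op 10: note_on(70): voice 3 is free -> assigned | voices=[79 75 89 70]
Op 11: note_on(81): all voices busy, STEAL voice 2 (pitch 89, oldest) -> assign | voices=[79 75 81 70]
Op 12: note_on(84): all voices busy, STEAL voice 0 (pitch 79, oldest) -> assign | voices=[84 75 81 70]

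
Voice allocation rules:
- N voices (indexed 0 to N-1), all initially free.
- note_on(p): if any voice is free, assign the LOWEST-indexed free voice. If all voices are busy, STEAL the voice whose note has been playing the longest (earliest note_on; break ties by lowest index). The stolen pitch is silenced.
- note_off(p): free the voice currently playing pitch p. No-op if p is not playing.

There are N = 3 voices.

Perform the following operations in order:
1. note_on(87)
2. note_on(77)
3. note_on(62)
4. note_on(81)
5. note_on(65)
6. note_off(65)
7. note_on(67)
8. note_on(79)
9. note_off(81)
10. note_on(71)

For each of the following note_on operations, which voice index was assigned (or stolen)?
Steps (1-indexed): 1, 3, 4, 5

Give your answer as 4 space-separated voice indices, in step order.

Answer: 0 2 0 1

Derivation:
Op 1: note_on(87): voice 0 is free -> assigned | voices=[87 - -]
Op 2: note_on(77): voice 1 is free -> assigned | voices=[87 77 -]
Op 3: note_on(62): voice 2 is free -> assigned | voices=[87 77 62]
Op 4: note_on(81): all voices busy, STEAL voice 0 (pitch 87, oldest) -> assign | voices=[81 77 62]
Op 5: note_on(65): all voices busy, STEAL voice 1 (pitch 77, oldest) -> assign | voices=[81 65 62]
Op 6: note_off(65): free voice 1 | voices=[81 - 62]
Op 7: note_on(67): voice 1 is free -> assigned | voices=[81 67 62]
Op 8: note_on(79): all voices busy, STEAL voice 2 (pitch 62, oldest) -> assign | voices=[81 67 79]
Op 9: note_off(81): free voice 0 | voices=[- 67 79]
Op 10: note_on(71): voice 0 is free -> assigned | voices=[71 67 79]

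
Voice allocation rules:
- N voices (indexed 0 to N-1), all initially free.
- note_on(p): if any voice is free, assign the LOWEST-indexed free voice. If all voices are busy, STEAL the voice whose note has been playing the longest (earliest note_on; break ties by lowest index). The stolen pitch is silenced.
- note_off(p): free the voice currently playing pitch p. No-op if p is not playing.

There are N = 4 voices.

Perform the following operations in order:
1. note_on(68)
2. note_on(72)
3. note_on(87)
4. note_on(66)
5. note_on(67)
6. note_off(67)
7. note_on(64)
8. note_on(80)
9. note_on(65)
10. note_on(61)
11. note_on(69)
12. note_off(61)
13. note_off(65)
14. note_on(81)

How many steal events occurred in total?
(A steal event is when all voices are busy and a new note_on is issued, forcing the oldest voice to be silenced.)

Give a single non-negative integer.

Answer: 5

Derivation:
Op 1: note_on(68): voice 0 is free -> assigned | voices=[68 - - -]
Op 2: note_on(72): voice 1 is free -> assigned | voices=[68 72 - -]
Op 3: note_on(87): voice 2 is free -> assigned | voices=[68 72 87 -]
Op 4: note_on(66): voice 3 is free -> assigned | voices=[68 72 87 66]
Op 5: note_on(67): all voices busy, STEAL voice 0 (pitch 68, oldest) -> assign | voices=[67 72 87 66]
Op 6: note_off(67): free voice 0 | voices=[- 72 87 66]
Op 7: note_on(64): voice 0 is free -> assigned | voices=[64 72 87 66]
Op 8: note_on(80): all voices busy, STEAL voice 1 (pitch 72, oldest) -> assign | voices=[64 80 87 66]
Op 9: note_on(65): all voices busy, STEAL voice 2 (pitch 87, oldest) -> assign | voices=[64 80 65 66]
Op 10: note_on(61): all voices busy, STEAL voice 3 (pitch 66, oldest) -> assign | voices=[64 80 65 61]
Op 11: note_on(69): all voices busy, STEAL voice 0 (pitch 64, oldest) -> assign | voices=[69 80 65 61]
Op 12: note_off(61): free voice 3 | voices=[69 80 65 -]
Op 13: note_off(65): free voice 2 | voices=[69 80 - -]
Op 14: note_on(81): voice 2 is free -> assigned | voices=[69 80 81 -]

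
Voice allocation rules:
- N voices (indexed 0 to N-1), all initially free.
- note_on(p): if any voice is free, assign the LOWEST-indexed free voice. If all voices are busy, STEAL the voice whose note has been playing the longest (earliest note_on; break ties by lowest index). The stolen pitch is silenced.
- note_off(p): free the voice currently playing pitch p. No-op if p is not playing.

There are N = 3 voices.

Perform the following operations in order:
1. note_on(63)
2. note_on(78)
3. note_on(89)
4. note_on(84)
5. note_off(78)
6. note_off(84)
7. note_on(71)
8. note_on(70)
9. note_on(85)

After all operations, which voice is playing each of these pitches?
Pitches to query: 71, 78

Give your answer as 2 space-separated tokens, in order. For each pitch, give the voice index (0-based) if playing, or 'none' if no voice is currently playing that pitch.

Op 1: note_on(63): voice 0 is free -> assigned | voices=[63 - -]
Op 2: note_on(78): voice 1 is free -> assigned | voices=[63 78 -]
Op 3: note_on(89): voice 2 is free -> assigned | voices=[63 78 89]
Op 4: note_on(84): all voices busy, STEAL voice 0 (pitch 63, oldest) -> assign | voices=[84 78 89]
Op 5: note_off(78): free voice 1 | voices=[84 - 89]
Op 6: note_off(84): free voice 0 | voices=[- - 89]
Op 7: note_on(71): voice 0 is free -> assigned | voices=[71 - 89]
Op 8: note_on(70): voice 1 is free -> assigned | voices=[71 70 89]
Op 9: note_on(85): all voices busy, STEAL voice 2 (pitch 89, oldest) -> assign | voices=[71 70 85]

Answer: 0 none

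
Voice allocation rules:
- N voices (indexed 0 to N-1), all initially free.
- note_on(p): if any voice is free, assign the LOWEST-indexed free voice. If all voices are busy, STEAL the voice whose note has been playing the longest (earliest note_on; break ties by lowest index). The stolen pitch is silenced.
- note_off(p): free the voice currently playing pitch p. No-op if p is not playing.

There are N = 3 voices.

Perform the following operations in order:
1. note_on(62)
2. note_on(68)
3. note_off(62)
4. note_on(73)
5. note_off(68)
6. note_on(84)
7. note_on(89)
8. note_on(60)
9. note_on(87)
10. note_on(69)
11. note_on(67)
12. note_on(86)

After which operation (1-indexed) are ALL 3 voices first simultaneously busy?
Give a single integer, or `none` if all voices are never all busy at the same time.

Op 1: note_on(62): voice 0 is free -> assigned | voices=[62 - -]
Op 2: note_on(68): voice 1 is free -> assigned | voices=[62 68 -]
Op 3: note_off(62): free voice 0 | voices=[- 68 -]
Op 4: note_on(73): voice 0 is free -> assigned | voices=[73 68 -]
Op 5: note_off(68): free voice 1 | voices=[73 - -]
Op 6: note_on(84): voice 1 is free -> assigned | voices=[73 84 -]
Op 7: note_on(89): voice 2 is free -> assigned | voices=[73 84 89]
Op 8: note_on(60): all voices busy, STEAL voice 0 (pitch 73, oldest) -> assign | voices=[60 84 89]
Op 9: note_on(87): all voices busy, STEAL voice 1 (pitch 84, oldest) -> assign | voices=[60 87 89]
Op 10: note_on(69): all voices busy, STEAL voice 2 (pitch 89, oldest) -> assign | voices=[60 87 69]
Op 11: note_on(67): all voices busy, STEAL voice 0 (pitch 60, oldest) -> assign | voices=[67 87 69]
Op 12: note_on(86): all voices busy, STEAL voice 1 (pitch 87, oldest) -> assign | voices=[67 86 69]

Answer: 7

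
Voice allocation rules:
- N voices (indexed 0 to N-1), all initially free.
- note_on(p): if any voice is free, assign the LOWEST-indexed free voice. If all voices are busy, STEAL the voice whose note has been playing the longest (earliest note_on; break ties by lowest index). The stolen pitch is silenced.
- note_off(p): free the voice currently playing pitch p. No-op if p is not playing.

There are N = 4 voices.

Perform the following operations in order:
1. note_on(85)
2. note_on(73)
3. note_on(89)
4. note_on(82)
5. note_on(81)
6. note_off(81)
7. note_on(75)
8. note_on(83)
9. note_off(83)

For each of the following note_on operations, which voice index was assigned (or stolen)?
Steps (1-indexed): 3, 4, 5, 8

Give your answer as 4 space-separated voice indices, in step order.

Answer: 2 3 0 1

Derivation:
Op 1: note_on(85): voice 0 is free -> assigned | voices=[85 - - -]
Op 2: note_on(73): voice 1 is free -> assigned | voices=[85 73 - -]
Op 3: note_on(89): voice 2 is free -> assigned | voices=[85 73 89 -]
Op 4: note_on(82): voice 3 is free -> assigned | voices=[85 73 89 82]
Op 5: note_on(81): all voices busy, STEAL voice 0 (pitch 85, oldest) -> assign | voices=[81 73 89 82]
Op 6: note_off(81): free voice 0 | voices=[- 73 89 82]
Op 7: note_on(75): voice 0 is free -> assigned | voices=[75 73 89 82]
Op 8: note_on(83): all voices busy, STEAL voice 1 (pitch 73, oldest) -> assign | voices=[75 83 89 82]
Op 9: note_off(83): free voice 1 | voices=[75 - 89 82]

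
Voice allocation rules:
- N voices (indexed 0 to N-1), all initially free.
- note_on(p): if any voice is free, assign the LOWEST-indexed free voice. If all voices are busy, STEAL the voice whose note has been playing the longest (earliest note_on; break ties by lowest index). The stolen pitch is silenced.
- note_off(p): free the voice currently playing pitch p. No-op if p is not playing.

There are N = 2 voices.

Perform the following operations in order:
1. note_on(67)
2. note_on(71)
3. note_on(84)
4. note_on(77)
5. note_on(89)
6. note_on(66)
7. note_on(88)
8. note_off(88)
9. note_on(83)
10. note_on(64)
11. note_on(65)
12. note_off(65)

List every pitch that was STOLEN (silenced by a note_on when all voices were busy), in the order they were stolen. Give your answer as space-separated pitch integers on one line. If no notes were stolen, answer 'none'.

Answer: 67 71 84 77 89 66 83

Derivation:
Op 1: note_on(67): voice 0 is free -> assigned | voices=[67 -]
Op 2: note_on(71): voice 1 is free -> assigned | voices=[67 71]
Op 3: note_on(84): all voices busy, STEAL voice 0 (pitch 67, oldest) -> assign | voices=[84 71]
Op 4: note_on(77): all voices busy, STEAL voice 1 (pitch 71, oldest) -> assign | voices=[84 77]
Op 5: note_on(89): all voices busy, STEAL voice 0 (pitch 84, oldest) -> assign | voices=[89 77]
Op 6: note_on(66): all voices busy, STEAL voice 1 (pitch 77, oldest) -> assign | voices=[89 66]
Op 7: note_on(88): all voices busy, STEAL voice 0 (pitch 89, oldest) -> assign | voices=[88 66]
Op 8: note_off(88): free voice 0 | voices=[- 66]
Op 9: note_on(83): voice 0 is free -> assigned | voices=[83 66]
Op 10: note_on(64): all voices busy, STEAL voice 1 (pitch 66, oldest) -> assign | voices=[83 64]
Op 11: note_on(65): all voices busy, STEAL voice 0 (pitch 83, oldest) -> assign | voices=[65 64]
Op 12: note_off(65): free voice 0 | voices=[- 64]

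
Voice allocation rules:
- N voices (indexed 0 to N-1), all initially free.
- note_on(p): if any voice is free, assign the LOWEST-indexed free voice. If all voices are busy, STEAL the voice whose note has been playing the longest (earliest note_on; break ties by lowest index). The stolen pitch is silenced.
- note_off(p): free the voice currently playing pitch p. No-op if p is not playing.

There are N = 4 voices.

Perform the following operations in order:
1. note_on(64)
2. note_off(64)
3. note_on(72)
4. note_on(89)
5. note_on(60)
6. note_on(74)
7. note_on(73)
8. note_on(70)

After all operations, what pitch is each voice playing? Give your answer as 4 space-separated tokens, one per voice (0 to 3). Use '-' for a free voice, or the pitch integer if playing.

Op 1: note_on(64): voice 0 is free -> assigned | voices=[64 - - -]
Op 2: note_off(64): free voice 0 | voices=[- - - -]
Op 3: note_on(72): voice 0 is free -> assigned | voices=[72 - - -]
Op 4: note_on(89): voice 1 is free -> assigned | voices=[72 89 - -]
Op 5: note_on(60): voice 2 is free -> assigned | voices=[72 89 60 -]
Op 6: note_on(74): voice 3 is free -> assigned | voices=[72 89 60 74]
Op 7: note_on(73): all voices busy, STEAL voice 0 (pitch 72, oldest) -> assign | voices=[73 89 60 74]
Op 8: note_on(70): all voices busy, STEAL voice 1 (pitch 89, oldest) -> assign | voices=[73 70 60 74]

Answer: 73 70 60 74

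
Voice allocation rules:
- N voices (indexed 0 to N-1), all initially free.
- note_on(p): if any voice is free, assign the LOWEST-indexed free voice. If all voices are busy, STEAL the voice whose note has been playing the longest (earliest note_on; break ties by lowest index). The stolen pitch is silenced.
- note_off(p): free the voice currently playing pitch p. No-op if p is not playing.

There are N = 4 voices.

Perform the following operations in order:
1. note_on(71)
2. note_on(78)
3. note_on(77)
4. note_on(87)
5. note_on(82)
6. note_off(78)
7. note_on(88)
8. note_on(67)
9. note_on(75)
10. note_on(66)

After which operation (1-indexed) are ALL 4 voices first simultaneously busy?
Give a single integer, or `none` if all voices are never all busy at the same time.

Op 1: note_on(71): voice 0 is free -> assigned | voices=[71 - - -]
Op 2: note_on(78): voice 1 is free -> assigned | voices=[71 78 - -]
Op 3: note_on(77): voice 2 is free -> assigned | voices=[71 78 77 -]
Op 4: note_on(87): voice 3 is free -> assigned | voices=[71 78 77 87]
Op 5: note_on(82): all voices busy, STEAL voice 0 (pitch 71, oldest) -> assign | voices=[82 78 77 87]
Op 6: note_off(78): free voice 1 | voices=[82 - 77 87]
Op 7: note_on(88): voice 1 is free -> assigned | voices=[82 88 77 87]
Op 8: note_on(67): all voices busy, STEAL voice 2 (pitch 77, oldest) -> assign | voices=[82 88 67 87]
Op 9: note_on(75): all voices busy, STEAL voice 3 (pitch 87, oldest) -> assign | voices=[82 88 67 75]
Op 10: note_on(66): all voices busy, STEAL voice 0 (pitch 82, oldest) -> assign | voices=[66 88 67 75]

Answer: 4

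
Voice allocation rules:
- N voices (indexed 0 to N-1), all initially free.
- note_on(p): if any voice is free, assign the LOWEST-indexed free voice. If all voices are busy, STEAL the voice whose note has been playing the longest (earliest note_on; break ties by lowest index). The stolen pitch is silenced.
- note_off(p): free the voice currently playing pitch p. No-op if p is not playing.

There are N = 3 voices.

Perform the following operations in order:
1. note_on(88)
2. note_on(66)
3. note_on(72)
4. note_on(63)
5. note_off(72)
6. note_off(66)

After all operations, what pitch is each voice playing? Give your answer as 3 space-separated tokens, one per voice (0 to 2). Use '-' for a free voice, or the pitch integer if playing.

Answer: 63 - -

Derivation:
Op 1: note_on(88): voice 0 is free -> assigned | voices=[88 - -]
Op 2: note_on(66): voice 1 is free -> assigned | voices=[88 66 -]
Op 3: note_on(72): voice 2 is free -> assigned | voices=[88 66 72]
Op 4: note_on(63): all voices busy, STEAL voice 0 (pitch 88, oldest) -> assign | voices=[63 66 72]
Op 5: note_off(72): free voice 2 | voices=[63 66 -]
Op 6: note_off(66): free voice 1 | voices=[63 - -]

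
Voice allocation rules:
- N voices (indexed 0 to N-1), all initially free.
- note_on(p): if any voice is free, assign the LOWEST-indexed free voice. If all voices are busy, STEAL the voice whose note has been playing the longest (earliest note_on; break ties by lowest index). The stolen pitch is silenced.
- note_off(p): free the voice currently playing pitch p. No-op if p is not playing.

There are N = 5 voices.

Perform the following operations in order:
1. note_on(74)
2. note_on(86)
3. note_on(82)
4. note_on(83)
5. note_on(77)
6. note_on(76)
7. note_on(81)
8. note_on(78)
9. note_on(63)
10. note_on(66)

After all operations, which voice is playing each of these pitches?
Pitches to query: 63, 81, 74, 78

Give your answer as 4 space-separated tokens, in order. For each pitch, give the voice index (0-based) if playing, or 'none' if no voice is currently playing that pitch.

Answer: 3 1 none 2

Derivation:
Op 1: note_on(74): voice 0 is free -> assigned | voices=[74 - - - -]
Op 2: note_on(86): voice 1 is free -> assigned | voices=[74 86 - - -]
Op 3: note_on(82): voice 2 is free -> assigned | voices=[74 86 82 - -]
Op 4: note_on(83): voice 3 is free -> assigned | voices=[74 86 82 83 -]
Op 5: note_on(77): voice 4 is free -> assigned | voices=[74 86 82 83 77]
Op 6: note_on(76): all voices busy, STEAL voice 0 (pitch 74, oldest) -> assign | voices=[76 86 82 83 77]
Op 7: note_on(81): all voices busy, STEAL voice 1 (pitch 86, oldest) -> assign | voices=[76 81 82 83 77]
Op 8: note_on(78): all voices busy, STEAL voice 2 (pitch 82, oldest) -> assign | voices=[76 81 78 83 77]
Op 9: note_on(63): all voices busy, STEAL voice 3 (pitch 83, oldest) -> assign | voices=[76 81 78 63 77]
Op 10: note_on(66): all voices busy, STEAL voice 4 (pitch 77, oldest) -> assign | voices=[76 81 78 63 66]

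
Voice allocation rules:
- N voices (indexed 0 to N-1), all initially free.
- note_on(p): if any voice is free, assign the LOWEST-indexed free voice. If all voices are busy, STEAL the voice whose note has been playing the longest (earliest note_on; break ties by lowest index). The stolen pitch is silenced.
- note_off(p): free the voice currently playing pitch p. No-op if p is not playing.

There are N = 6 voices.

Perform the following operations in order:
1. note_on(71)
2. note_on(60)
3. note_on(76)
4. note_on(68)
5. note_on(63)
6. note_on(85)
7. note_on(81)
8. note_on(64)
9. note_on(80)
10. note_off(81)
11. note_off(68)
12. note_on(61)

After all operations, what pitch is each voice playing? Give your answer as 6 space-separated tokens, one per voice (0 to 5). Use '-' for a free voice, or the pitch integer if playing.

Op 1: note_on(71): voice 0 is free -> assigned | voices=[71 - - - - -]
Op 2: note_on(60): voice 1 is free -> assigned | voices=[71 60 - - - -]
Op 3: note_on(76): voice 2 is free -> assigned | voices=[71 60 76 - - -]
Op 4: note_on(68): voice 3 is free -> assigned | voices=[71 60 76 68 - -]
Op 5: note_on(63): voice 4 is free -> assigned | voices=[71 60 76 68 63 -]
Op 6: note_on(85): voice 5 is free -> assigned | voices=[71 60 76 68 63 85]
Op 7: note_on(81): all voices busy, STEAL voice 0 (pitch 71, oldest) -> assign | voices=[81 60 76 68 63 85]
Op 8: note_on(64): all voices busy, STEAL voice 1 (pitch 60, oldest) -> assign | voices=[81 64 76 68 63 85]
Op 9: note_on(80): all voices busy, STEAL voice 2 (pitch 76, oldest) -> assign | voices=[81 64 80 68 63 85]
Op 10: note_off(81): free voice 0 | voices=[- 64 80 68 63 85]
Op 11: note_off(68): free voice 3 | voices=[- 64 80 - 63 85]
Op 12: note_on(61): voice 0 is free -> assigned | voices=[61 64 80 - 63 85]

Answer: 61 64 80 - 63 85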